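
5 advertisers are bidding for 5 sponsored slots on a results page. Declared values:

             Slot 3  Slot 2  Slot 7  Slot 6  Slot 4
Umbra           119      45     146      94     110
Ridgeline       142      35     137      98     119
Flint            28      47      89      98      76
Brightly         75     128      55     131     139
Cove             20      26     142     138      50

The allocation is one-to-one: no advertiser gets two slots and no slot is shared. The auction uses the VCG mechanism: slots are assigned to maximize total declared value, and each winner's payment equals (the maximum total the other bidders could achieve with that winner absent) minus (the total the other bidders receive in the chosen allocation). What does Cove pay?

Efficient allocation: Umbra→Slot 7 ($146), Ridgeline→Slot 3 ($142), Flint→Slot 4 ($76), Brightly→Slot 2 ($128), Cove→Slot 6 ($138); total welfare W = $630.
Cove receives Slot 6 at value $138, so the others get W − 138 = $492.
Without Cove: best allocation of the remaining 4 bidders over all 5 slots is Umbra→Slot 7 ($146), Ridgeline→Slot 3 ($142), Flint→Slot 6 ($98), Brightly→Slot 4 ($139), total $525.
VCG payment = (others' best without Cove) − (others' welfare with Cove) = 525 − 492 = $33.

Cove pays $33.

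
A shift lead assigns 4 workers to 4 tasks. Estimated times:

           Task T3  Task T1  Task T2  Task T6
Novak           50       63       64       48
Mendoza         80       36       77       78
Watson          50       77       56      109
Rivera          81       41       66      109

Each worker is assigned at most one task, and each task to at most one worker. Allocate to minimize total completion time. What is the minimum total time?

This is the linear assignment problem.
Optimal: Novak→Task T6 (48 min), Mendoza→Task T1 (36 min), Watson→Task T3 (50 min), Rivera→Task T2 (66 min) — total 48+36+50+66 = 200 min.
Column-greedy (each task in turn goes to its cheapest remaining worker) gives 251 min, worse by 51.
No other one-to-one assignment undercuts 200 min.

Minimum total: 200 min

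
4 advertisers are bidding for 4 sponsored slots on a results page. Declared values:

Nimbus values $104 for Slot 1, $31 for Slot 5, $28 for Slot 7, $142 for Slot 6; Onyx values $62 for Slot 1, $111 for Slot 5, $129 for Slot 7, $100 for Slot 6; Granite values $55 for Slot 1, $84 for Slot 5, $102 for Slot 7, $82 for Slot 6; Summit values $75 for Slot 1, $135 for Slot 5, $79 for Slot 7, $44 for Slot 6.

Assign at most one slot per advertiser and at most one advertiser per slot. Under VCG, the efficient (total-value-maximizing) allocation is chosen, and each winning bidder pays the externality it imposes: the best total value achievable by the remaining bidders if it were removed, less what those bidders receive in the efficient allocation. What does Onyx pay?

Efficient allocation: Nimbus→Slot 6 ($142), Onyx→Slot 7 ($129), Granite→Slot 1 ($55), Summit→Slot 5 ($135); total welfare W = $461.
Onyx receives Slot 7 at value $129, so the others get W − 129 = $332.
Without Onyx: best allocation of the remaining 3 bidders over all 4 slots is Nimbus→Slot 6 ($142), Granite→Slot 7 ($102), Summit→Slot 5 ($135), total $379.
VCG payment = (others' best without Onyx) − (others' welfare with Onyx) = 379 − 332 = $47.

Onyx pays $47.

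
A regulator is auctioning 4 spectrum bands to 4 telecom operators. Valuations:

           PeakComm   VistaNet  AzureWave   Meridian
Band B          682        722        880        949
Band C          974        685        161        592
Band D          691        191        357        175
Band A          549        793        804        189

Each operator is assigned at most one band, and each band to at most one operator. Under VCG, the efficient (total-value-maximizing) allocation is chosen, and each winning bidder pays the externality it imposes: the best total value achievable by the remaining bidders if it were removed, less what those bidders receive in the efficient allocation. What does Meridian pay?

Efficient allocation: PeakComm→Band D ($691M), VistaNet→Band C ($685M), AzureWave→Band A ($804M), Meridian→Band B ($949M); total welfare W = $3129M.
Meridian receives Band B at value $949M, so the others get W − 949 = $2180M.
Without Meridian: best allocation of the remaining 3 bidders over all 4 bands is PeakComm→Band C ($974M), VistaNet→Band A ($793M), AzureWave→Band B ($880M), total $2647M.
VCG payment = (others' best without Meridian) − (others' welfare with Meridian) = 2647 − 2180 = $467M.

Meridian pays $467M.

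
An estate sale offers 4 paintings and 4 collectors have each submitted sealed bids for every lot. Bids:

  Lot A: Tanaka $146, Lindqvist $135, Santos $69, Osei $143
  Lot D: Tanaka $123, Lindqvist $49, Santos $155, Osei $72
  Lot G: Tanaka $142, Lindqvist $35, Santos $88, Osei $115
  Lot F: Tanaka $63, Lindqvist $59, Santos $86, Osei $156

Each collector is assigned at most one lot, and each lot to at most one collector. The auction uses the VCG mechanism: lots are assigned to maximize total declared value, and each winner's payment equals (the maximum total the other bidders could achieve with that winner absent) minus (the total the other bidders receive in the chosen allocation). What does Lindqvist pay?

Lindqvist pays $4.

Efficient allocation: Tanaka→Lot G ($142), Lindqvist→Lot A ($135), Santos→Lot D ($155), Osei→Lot F ($156); total welfare W = $588.
Lindqvist receives Lot A at value $135, so the others get W − 135 = $453.
Without Lindqvist: best allocation of the remaining 3 bidders over all 4 lots is Tanaka→Lot A ($146), Santos→Lot D ($155), Osei→Lot F ($156), total $457.
VCG payment = (others' best without Lindqvist) − (others' welfare with Lindqvist) = 457 − 453 = $4.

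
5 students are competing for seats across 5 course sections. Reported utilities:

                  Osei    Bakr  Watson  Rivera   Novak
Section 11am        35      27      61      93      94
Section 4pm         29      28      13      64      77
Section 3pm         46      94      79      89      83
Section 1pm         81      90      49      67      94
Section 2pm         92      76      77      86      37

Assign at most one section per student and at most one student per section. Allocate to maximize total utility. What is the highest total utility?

Optimal: Osei→Section 2pm (92 points), Bakr→Section 1pm (90 points), Watson→Section 3pm (79 points), Rivera→Section 11am (93 points), Novak→Section 4pm (77 points) — total 92+90+79+93+77 = 431 points.
Column-greedy (each section in turn goes to its best remaining student) gives 410 points, worse by 21.
Next-best assignment: Osei→Section 1pm, Bakr→Section 3pm, Watson→Section 2pm, Rivera→Section 11am, Novak→Section 4pm = 422 points.
Every other assignment is strictly worse.

Max total: 431 points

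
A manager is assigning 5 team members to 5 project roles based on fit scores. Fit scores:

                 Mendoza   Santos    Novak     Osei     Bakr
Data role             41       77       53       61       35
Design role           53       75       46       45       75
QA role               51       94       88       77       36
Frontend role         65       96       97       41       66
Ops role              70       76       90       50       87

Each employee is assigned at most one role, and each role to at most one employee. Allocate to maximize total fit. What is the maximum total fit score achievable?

Max total: 397 pts

This is a one-to-one assignment (maximum-weight bipartite matching).
Optimal: Mendoza→Ops role (70 pts), Santos→QA role (94 pts), Novak→Frontend role (97 pts), Osei→Data role (61 pts), Bakr→Design role (75 pts) — total 70+94+97+61+75 = 397 pts.
Row-greedy (each employee in turn takes its best remaining role) gives 390 pts, worse by 7.
Next-best assignment: Mendoza→Ops role, Santos→Data role, Novak→Frontend role, Osei→QA role, Bakr→Design role = 396 pts.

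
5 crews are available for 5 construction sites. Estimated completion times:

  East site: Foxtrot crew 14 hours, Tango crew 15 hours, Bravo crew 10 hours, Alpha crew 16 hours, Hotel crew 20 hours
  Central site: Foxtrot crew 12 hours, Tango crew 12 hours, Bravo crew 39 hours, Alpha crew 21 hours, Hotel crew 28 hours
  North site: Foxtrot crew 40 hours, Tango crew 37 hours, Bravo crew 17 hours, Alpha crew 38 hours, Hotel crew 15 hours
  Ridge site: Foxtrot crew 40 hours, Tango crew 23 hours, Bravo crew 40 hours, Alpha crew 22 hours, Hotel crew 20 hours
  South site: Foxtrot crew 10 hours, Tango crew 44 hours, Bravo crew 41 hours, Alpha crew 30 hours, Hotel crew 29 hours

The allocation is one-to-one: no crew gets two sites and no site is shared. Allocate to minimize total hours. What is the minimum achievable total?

Min total: 69 hours

This is the linear assignment problem.
Optimal: Foxtrot crew→South site (10 hours), Tango crew→Central site (12 hours), Bravo crew→East site (10 hours), Alpha crew→Ridge site (22 hours), Hotel crew→North site (15 hours) — total 10+12+10+22+15 = 69 hours.
Column-greedy (each site in turn goes to its cheapest remaining crew) gives 103 hours, worse by 34.
Next-best assignment: Foxtrot crew→South site, Tango crew→Central site, Bravo crew→North site, Alpha crew→East site, Hotel crew→Ridge site = 75 hours.
Swapping Foxtrot crew↔Alpha crew (Foxtrot crew→Ridge site 40 hours, Alpha crew→South site 30 hours) adds 38.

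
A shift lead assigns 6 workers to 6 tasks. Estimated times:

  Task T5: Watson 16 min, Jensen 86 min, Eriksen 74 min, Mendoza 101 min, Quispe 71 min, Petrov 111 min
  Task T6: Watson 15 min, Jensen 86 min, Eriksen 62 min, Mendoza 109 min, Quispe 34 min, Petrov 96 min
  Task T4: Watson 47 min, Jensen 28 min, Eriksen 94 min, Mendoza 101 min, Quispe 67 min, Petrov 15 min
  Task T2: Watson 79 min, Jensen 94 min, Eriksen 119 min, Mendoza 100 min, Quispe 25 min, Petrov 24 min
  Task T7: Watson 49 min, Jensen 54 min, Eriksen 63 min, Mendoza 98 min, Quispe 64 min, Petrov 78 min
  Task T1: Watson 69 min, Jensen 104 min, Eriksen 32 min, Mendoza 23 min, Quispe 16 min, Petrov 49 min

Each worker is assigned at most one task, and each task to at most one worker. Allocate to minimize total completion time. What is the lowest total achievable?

Optimal: Watson→Task T5 (16 min), Jensen→Task T4 (28 min), Eriksen→Task T7 (63 min), Mendoza→Task T1 (23 min), Quispe→Task T6 (34 min), Petrov→Task T2 (24 min) — total 16+28+63+23+34+24 = 188 min.
Row-greedy (each worker in turn takes its cheapest remaining task) gives 309 min, worse by 121.
Next-best assignment: Watson→Task T5, Jensen→Task T7, Eriksen→Task T6, Mendoza→Task T1, Quispe→Task T2, Petrov→Task T4 = 195 min.

Min total: 188 min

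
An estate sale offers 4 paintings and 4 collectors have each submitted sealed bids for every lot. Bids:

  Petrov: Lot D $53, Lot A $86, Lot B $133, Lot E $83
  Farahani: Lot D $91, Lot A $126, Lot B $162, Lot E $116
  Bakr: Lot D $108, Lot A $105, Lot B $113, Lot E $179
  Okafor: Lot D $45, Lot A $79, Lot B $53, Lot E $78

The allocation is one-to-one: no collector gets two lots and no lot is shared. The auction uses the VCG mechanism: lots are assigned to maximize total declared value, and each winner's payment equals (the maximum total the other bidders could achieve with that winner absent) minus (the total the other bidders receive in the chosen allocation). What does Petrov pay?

Petrov pays $70.

Efficient allocation: Petrov→Lot B ($133), Farahani→Lot A ($126), Bakr→Lot E ($179), Okafor→Lot D ($45); total welfare W = $483.
Petrov receives Lot B at value $133, so the others get W − 133 = $350.
Without Petrov: best allocation of the remaining 3 bidders over all 4 lots is Farahani→Lot B ($162), Bakr→Lot E ($179), Okafor→Lot A ($79), total $420.
VCG payment = (others' best without Petrov) − (others' welfare with Petrov) = 420 − 350 = $70.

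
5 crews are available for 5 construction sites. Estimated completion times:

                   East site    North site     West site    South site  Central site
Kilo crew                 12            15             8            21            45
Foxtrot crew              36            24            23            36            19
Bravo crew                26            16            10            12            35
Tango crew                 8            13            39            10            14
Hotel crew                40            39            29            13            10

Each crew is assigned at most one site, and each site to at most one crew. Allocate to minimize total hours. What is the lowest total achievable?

Optimal: Kilo crew→West site (8 hours), Foxtrot crew→North site (24 hours), Bravo crew→South site (12 hours), Tango crew→East site (8 hours), Hotel crew→Central site (10 hours) — total 8+24+12+8+10 = 62 hours.
Row-greedy (each crew in turn takes its cheapest remaining site) gives 86 hours, worse by 24.

Min total: 62 hours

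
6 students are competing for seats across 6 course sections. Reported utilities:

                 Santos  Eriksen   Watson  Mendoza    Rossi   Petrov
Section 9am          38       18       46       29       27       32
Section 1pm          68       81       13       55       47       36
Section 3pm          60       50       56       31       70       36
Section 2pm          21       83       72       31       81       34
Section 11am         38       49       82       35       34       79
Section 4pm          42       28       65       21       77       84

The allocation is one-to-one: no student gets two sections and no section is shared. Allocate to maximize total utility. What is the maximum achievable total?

Max total: 417 points

Optimal: Santos→Section 3pm (60 points), Eriksen→Section 1pm (81 points), Watson→Section 11am (82 points), Mendoza→Section 9am (29 points), Rossi→Section 2pm (81 points), Petrov→Section 4pm (84 points) — total 60+81+82+29+81+84 = 417 points.
Max-entry greedy (repeatedly take the single best remaining cell) gives 416 points, worse by 1.
Swapping Watson↔Santos (Watson→Section 3pm 56 points, Santos→Section 11am 38 points) loses 48.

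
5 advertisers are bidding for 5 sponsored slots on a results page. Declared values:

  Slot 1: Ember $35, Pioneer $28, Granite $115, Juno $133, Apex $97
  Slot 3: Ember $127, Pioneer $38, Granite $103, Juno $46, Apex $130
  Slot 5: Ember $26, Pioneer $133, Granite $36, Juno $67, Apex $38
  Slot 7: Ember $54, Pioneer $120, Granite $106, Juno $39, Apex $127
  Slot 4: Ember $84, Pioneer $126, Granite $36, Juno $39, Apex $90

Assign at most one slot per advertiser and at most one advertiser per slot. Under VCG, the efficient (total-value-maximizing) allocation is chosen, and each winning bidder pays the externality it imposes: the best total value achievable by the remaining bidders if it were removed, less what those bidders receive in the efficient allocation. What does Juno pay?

Juno pays $46.

Efficient allocation: Ember→Slot 3 ($127), Pioneer→Slot 5 ($133), Granite→Slot 7 ($106), Juno→Slot 1 ($133), Apex→Slot 4 ($90); total welfare W = $589.
Juno receives Slot 1 at value $133, so the others get W − 133 = $456.
Without Juno: best allocation of the remaining 4 bidders over all 5 slots is Ember→Slot 3 ($127), Pioneer→Slot 5 ($133), Granite→Slot 1 ($115), Apex→Slot 7 ($127), total $502.
VCG payment = (others' best without Juno) − (others' welfare with Juno) = 502 − 456 = $46.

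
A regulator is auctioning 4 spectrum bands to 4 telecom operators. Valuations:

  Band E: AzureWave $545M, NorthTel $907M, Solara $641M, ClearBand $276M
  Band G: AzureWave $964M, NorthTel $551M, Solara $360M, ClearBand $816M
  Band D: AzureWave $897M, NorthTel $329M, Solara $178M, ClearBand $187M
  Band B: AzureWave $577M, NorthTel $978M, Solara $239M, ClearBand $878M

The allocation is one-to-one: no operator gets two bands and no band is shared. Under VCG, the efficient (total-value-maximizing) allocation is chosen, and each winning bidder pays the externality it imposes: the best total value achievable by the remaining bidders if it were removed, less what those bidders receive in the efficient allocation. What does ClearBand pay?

ClearBand pays $67M.

Efficient allocation: AzureWave→Band D ($897M), NorthTel→Band B ($978M), Solara→Band E ($641M), ClearBand→Band G ($816M); total welfare W = $3332M.
ClearBand receives Band G at value $816M, so the others get W − 816 = $2516M.
Without ClearBand: best allocation of the remaining 3 bidders over all 4 bands is AzureWave→Band G ($964M), NorthTel→Band B ($978M), Solara→Band E ($641M), total $2583M.
VCG payment = (others' best without ClearBand) − (others' welfare with ClearBand) = 2583 − 2516 = $67M.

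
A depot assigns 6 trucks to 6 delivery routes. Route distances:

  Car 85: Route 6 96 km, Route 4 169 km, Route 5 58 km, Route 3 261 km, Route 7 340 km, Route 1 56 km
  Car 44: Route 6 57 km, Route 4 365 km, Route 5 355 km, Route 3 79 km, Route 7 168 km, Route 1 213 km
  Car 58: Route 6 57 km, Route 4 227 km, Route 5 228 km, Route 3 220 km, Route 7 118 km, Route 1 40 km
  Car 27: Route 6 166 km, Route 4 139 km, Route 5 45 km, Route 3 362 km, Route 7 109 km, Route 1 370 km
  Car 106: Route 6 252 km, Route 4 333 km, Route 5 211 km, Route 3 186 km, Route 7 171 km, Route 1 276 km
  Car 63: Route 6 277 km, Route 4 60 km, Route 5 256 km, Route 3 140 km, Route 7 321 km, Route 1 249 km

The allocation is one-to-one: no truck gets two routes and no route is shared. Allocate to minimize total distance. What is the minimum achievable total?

Optimal: Car 85→Route 1 (56 km), Car 44→Route 3 (79 km), Car 58→Route 6 (57 km), Car 27→Route 5 (45 km), Car 106→Route 7 (171 km), Car 63→Route 4 (60 km) — total 56+79+57+45+171+60 = 468 km.
Row-greedy (each truck in turn takes its cheapest remaining route) gives 522 km, worse by 54.
Swapping Car 106↔Car 27 (Car 106→Route 5 211 km, Car 27→Route 7 109 km) adds 104.

Min total: 468 km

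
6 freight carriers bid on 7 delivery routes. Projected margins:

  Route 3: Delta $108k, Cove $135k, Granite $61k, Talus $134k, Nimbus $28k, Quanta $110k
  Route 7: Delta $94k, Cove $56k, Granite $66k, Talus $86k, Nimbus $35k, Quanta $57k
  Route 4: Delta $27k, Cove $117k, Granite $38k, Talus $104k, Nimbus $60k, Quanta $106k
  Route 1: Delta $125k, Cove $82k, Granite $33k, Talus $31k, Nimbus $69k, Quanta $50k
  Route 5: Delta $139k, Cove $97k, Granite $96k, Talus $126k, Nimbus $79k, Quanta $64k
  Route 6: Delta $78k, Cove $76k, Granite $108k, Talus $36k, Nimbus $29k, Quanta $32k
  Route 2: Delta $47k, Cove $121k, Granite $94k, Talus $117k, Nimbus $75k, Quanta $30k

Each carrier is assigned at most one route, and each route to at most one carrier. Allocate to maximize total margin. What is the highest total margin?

Optimal: Delta→Route 5 ($139k), Cove→Route 2 ($121k), Granite→Route 6 ($108k), Talus→Route 3 ($134k), Nimbus→Route 1 ($69k), Quanta→Route 4 ($106k) — total 139+121+108+134+69+106 = $677k.
Column-greedy (each route in turn goes to its best remaining carrier) gives $638k, worse by 39.
Next-best assignment: Delta→Route 1, Cove→Route 3, Granite→Route 6, Talus→Route 5, Nimbus→Route 2, Quanta→Route 4 = $675k.
Swapping Granite↔Delta (Granite→Route 5 $96k, Delta→Route 6 $78k) loses 73.

Max total: $677k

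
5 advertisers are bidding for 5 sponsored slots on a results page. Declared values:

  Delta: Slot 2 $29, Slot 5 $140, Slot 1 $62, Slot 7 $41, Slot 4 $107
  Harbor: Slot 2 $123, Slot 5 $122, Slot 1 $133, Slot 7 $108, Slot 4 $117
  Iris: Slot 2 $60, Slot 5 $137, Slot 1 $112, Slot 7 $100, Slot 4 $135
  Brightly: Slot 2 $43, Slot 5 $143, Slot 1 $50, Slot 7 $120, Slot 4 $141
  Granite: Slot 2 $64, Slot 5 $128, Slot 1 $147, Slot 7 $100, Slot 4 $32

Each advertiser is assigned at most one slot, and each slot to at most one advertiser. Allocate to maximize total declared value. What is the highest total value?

Optimal: Delta→Slot 5 ($140), Harbor→Slot 2 ($123), Iris→Slot 4 ($135), Brightly→Slot 7 ($120), Granite→Slot 1 ($147) — total 140+123+135+120+147 = $665.
Max-entry greedy (repeatedly take the single best remaining cell) gives $589, worse by 76.
Next-best assignment: Delta→Slot 5, Harbor→Slot 2, Iris→Slot 7, Brightly→Slot 4, Granite→Slot 1 = $651.

Max total: $665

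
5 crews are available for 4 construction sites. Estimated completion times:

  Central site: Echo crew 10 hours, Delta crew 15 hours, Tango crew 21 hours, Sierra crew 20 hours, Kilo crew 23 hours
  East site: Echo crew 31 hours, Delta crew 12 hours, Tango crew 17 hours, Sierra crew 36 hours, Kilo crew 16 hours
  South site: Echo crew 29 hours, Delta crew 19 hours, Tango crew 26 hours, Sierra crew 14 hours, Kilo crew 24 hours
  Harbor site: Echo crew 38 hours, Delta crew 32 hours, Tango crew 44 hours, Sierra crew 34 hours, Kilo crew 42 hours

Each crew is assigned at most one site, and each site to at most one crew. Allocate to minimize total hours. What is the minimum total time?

Treat this as an assignment problem: match each crew to one site.
Optimal: Echo crew→Central site (10 hours), Kilo crew→East site (16 hours), Sierra crew→South site (14 hours), Delta crew→Harbor site (32 hours) — total 10+16+14+32 = 72 hours.
Min-entry greedy (repeatedly take the single cheapest remaining cell) gives 78 hours, worse by 6.
Next-best assignment: Echo crew→Central site, Tango crew→East site, Sierra crew→South site, Delta crew→Harbor site = 73 hours.

Min total: 72 hours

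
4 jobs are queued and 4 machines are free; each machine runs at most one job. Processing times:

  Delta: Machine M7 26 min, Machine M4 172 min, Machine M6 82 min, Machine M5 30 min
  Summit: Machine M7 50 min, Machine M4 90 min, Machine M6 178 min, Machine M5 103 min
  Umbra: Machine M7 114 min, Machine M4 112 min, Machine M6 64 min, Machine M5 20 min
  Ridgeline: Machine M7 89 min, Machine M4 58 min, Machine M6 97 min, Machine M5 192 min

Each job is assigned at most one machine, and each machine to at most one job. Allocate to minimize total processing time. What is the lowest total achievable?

Treat this as an assignment problem: match each job to one machine.
Optimal: Delta→Machine M5 (30 min), Summit→Machine M7 (50 min), Umbra→Machine M6 (64 min), Ridgeline→Machine M4 (58 min) — total 30+50+64+58 = 202 min.
Column-greedy (each machine in turn goes to its cheapest remaining job) gives 251 min, worse by 49.
Swapping Umbra↔Ridgeline (Umbra→Machine M4 112 min, Ridgeline→Machine M6 97 min) adds 87.
No other one-to-one assignment undercuts 202 min.

Minimum total: 202 min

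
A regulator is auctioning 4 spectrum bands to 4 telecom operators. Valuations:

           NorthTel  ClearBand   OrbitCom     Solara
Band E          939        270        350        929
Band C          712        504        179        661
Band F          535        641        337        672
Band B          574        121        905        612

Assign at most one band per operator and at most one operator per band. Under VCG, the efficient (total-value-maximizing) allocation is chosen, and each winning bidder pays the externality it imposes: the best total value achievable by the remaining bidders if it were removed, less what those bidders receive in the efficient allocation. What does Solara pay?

Efficient allocation: NorthTel→Band C ($712M), ClearBand→Band F ($641M), OrbitCom→Band B ($905M), Solara→Band E ($929M); total welfare W = $3187M.
Solara receives Band E at value $929M, so the others get W − 929 = $2258M.
Without Solara: best allocation of the remaining 3 bidders over all 4 bands is NorthTel→Band E ($939M), ClearBand→Band F ($641M), OrbitCom→Band B ($905M), total $2485M.
VCG payment = (others' best without Solara) − (others' welfare with Solara) = 2485 − 2258 = $227M.

Solara pays $227M.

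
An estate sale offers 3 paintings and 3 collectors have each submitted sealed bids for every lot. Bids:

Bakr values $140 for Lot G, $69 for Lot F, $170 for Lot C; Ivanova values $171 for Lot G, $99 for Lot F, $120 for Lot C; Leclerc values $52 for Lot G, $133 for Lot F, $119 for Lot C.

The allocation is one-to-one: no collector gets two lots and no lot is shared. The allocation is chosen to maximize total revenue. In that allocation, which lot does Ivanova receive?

Optimal: Bakr→Lot C ($170), Ivanova→Lot G ($171), Leclerc→Lot F ($133) — total 170+171+133 = $474.
Next-best assignment: Bakr→Lot G, Ivanova→Lot C, Leclerc→Lot F = $393.
Swapping Leclerc↔Ivanova (Leclerc→Lot G $52, Ivanova→Lot F $99) loses 153.
Checked against all permutations: $474 is optimal.

Ivanova receives Lot G.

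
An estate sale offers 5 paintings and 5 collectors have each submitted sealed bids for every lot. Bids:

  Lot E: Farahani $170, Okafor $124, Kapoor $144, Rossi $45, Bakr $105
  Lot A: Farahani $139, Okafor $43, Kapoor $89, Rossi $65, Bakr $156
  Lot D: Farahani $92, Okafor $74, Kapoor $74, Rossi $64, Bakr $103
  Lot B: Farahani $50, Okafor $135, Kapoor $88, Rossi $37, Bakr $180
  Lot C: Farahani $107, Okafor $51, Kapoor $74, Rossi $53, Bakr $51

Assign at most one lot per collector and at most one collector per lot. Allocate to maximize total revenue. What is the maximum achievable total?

Max total: $606

Optimal: Farahani→Lot C ($107), Okafor→Lot B ($135), Kapoor→Lot E ($144), Rossi→Lot D ($64), Bakr→Lot A ($156) — total 107+135+144+64+156 = $606.
Max-entry greedy (repeatedly take the single best remaining cell) gives $566, worse by 40.
Every other assignment is strictly worse.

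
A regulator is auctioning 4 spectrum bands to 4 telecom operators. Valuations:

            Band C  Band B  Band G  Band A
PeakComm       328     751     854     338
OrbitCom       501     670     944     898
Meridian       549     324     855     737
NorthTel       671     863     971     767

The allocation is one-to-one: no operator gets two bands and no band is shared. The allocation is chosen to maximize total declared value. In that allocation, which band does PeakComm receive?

Optimal: PeakComm→Band B ($751M), OrbitCom→Band A ($898M), Meridian→Band G ($855M), NorthTel→Band C ($671M) — total 751+898+855+671 = $3175M.
Max-entry greedy (repeatedly take the single best remaining cell) gives $3169M, worse by 6.
PeakComm's own top band is Band G ($854M), but forcing PeakComm→Band G and reassigning the rest optimally gives only $3164M — worse by 11.

PeakComm receives Band B.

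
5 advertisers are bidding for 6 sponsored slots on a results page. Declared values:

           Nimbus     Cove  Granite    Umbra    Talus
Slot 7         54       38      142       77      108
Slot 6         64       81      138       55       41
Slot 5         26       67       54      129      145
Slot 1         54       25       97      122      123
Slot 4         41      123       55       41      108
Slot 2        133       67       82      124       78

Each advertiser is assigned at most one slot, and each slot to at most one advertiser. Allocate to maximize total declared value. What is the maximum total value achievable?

Max total: $665

This is a one-to-one assignment (maximum-weight bipartite matching).
Optimal: Nimbus→Slot 2 ($133), Cove→Slot 4 ($123), Granite→Slot 7 ($142), Umbra→Slot 1 ($122), Talus→Slot 5 ($145) — total 133+123+142+122+145 = $665.
Row-greedy (each advertiser in turn takes its best remaining slot) gives $650, worse by 15.
Swapping Granite↔Umbra (Granite→Slot 1 $97, Umbra→Slot 7 $77) loses 90.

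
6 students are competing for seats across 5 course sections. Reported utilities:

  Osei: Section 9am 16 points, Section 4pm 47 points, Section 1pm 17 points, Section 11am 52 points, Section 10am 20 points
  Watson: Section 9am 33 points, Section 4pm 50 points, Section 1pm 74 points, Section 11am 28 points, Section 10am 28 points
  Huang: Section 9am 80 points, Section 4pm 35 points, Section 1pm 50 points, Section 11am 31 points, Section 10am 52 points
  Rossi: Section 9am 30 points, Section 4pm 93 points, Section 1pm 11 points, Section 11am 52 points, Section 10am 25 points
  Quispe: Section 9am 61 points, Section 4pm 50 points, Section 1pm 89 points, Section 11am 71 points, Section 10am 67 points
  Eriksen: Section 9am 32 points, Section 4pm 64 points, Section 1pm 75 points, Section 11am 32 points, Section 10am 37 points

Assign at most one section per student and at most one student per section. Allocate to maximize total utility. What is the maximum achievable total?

Maximum total: 367 points

Optimal: Huang→Section 9am (80 points), Rossi→Section 4pm (93 points), Eriksen→Section 1pm (75 points), Osei→Section 11am (52 points), Quispe→Section 10am (67 points) — total 80+93+75+52+67 = 367 points.
Max-entry greedy (repeatedly take the single best remaining cell) gives 351 points, worse by 16.
Next-best assignment: Huang→Section 9am, Rossi→Section 4pm, Watson→Section 1pm, Osei→Section 11am, Quispe→Section 10am = 366 points.
Swapping Osei↔Quispe (Osei→Section 10am 20 points, Quispe→Section 11am 71 points) loses 28.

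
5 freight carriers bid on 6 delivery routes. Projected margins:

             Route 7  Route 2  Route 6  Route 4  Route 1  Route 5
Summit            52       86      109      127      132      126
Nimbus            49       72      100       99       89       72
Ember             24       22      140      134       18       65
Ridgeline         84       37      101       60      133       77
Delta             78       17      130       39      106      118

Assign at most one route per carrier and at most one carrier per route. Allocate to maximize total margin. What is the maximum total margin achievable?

Maximum total: $595k

Optimal: Summit→Route 5 ($126k), Nimbus→Route 2 ($72k), Ember→Route 4 ($134k), Ridgeline→Route 1 ($133k), Delta→Route 6 ($130k) — total 126+72+134+133+130 = $595k.
Column-greedy (each route in turn goes to its best remaining carrier) gives $515k, worse by 80.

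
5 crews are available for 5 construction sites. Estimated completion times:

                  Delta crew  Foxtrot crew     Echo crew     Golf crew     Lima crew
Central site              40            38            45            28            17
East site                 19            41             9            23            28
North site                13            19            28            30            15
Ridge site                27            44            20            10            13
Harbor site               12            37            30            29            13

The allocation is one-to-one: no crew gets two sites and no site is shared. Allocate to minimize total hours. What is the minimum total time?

This is the linear assignment problem.
Optimal: Delta crew→Harbor site (12 hours), Foxtrot crew→North site (19 hours), Echo crew→East site (9 hours), Golf crew→Ridge site (10 hours), Lima crew→Central site (17 hours) — total 12+19+9+10+17 = 67 hours.
Column-greedy (each site in turn goes to its cheapest remaining crew) gives 86 hours, worse by 19.
Swapping Echo crew↔Lima crew (Echo crew→Central site 45 hours, Lima crew→East site 28 hours) adds 47.
No other one-to-one assignment undercuts 67 hours.

Minimum total: 67 hours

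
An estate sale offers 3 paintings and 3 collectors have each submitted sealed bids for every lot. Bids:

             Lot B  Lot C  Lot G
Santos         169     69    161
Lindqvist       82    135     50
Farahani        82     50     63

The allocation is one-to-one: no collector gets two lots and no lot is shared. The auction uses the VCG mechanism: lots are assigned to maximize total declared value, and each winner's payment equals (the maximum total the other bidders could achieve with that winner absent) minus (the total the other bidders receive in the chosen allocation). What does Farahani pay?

Farahani pays $8.

Efficient allocation: Santos→Lot G ($161), Lindqvist→Lot C ($135), Farahani→Lot B ($82); total welfare W = $378.
Farahani receives Lot B at value $82, so the others get W − 82 = $296.
Without Farahani: best allocation of the remaining 2 bidders over all 3 lots is Santos→Lot B ($169), Lindqvist→Lot C ($135), total $304.
VCG payment = (others' best without Farahani) − (others' welfare with Farahani) = 304 − 296 = $8.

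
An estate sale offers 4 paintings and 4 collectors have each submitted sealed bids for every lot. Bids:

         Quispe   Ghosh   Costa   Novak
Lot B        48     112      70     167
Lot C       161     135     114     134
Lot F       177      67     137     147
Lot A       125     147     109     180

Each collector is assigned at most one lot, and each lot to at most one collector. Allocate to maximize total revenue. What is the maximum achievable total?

Max total: $612

Optimal: Quispe→Lot C ($161), Ghosh→Lot A ($147), Costa→Lot F ($137), Novak→Lot B ($167) — total 161+147+137+167 = $612.
Max-entry greedy (repeatedly take the single best remaining cell) gives $562, worse by 50.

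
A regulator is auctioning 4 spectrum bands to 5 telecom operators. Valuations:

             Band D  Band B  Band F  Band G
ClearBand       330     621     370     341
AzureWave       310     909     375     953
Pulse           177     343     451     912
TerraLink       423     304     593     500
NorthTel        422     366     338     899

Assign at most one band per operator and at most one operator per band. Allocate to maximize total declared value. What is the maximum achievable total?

Treat this as an assignment problem: match each operator to one band.
Optimal: NorthTel→Band D ($422M), AzureWave→Band B ($909M), TerraLink→Band F ($593M), Pulse→Band G ($912M) — total 422+909+593+912 = $2836M.
Row-greedy (each operator in turn takes its best remaining band) gives $2448M, worse by 388.
Next-best assignment: ClearBand→Band D, AzureWave→Band B, TerraLink→Band F, Pulse→Band G = $2744M.
Swapping TerraLink↔NorthTel (TerraLink→Band D $423M, NorthTel→Band F $338M) loses 254.
Checked against all permutations: $2836M is optimal.

Max total: $2836M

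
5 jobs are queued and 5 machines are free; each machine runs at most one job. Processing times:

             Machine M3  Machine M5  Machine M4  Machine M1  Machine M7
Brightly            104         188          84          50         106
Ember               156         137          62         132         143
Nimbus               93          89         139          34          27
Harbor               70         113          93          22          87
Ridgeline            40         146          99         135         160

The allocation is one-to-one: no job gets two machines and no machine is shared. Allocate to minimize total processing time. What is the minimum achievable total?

Min total: 292 min

Optimal: Brightly→Machine M1 (50 min), Ember→Machine M4 (62 min), Nimbus→Machine M7 (27 min), Harbor→Machine M5 (113 min), Ridgeline→Machine M3 (40 min) — total 50+62+27+113+40 = 292 min.
Row-greedy (each job in turn takes its cheapest remaining machine) gives 355 min, worse by 63.
Swapping Harbor↔Nimbus (Harbor→Machine M7 87 min, Nimbus→Machine M5 89 min) adds 36.
No other one-to-one assignment undercuts 292 min.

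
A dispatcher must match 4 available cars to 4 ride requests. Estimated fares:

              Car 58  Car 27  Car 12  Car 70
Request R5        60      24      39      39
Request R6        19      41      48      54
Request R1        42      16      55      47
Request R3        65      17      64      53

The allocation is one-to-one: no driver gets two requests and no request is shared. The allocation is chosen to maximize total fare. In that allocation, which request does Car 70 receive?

Car 70 receives Request R1.

Optimal: Car 58→Request R5 ($60), Car 27→Request R6 ($41), Car 12→Request R3 ($64), Car 70→Request R1 ($47) — total 60+41+64+47 = $212.
Row-greedy (each driver in turn takes its best remaining request) gives $200, worse by 12.
Next-best assignment: Car 58→Request R5, Car 27→Request R6, Car 12→Request R1, Car 70→Request R3 = $209.
Every other assignment is strictly worse.
Car 70's own top request is Request R6 ($54), but forcing Car 70→Request R6 and reassigning the rest optimally gives only $198 — worse by 14.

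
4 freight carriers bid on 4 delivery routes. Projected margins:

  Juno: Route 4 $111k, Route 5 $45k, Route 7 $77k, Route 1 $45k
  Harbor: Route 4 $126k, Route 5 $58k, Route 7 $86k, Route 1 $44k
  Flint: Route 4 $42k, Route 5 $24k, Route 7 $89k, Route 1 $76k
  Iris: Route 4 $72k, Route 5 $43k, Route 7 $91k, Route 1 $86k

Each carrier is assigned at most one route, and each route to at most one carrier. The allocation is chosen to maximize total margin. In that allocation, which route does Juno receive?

This is the linear assignment problem.
Optimal: Juno→Route 5 ($45k), Harbor→Route 4 ($126k), Flint→Route 7 ($89k), Iris→Route 1 ($86k) — total 45+126+89+86 = $346k.
Next-best assignment: Juno→Route 4, Harbor→Route 5, Flint→Route 7, Iris→Route 1 = $344k.
No other one-to-one assignment exceeds $346k.
Juno's own top route is Route 4 ($111k), but forcing Juno→Route 4 and reassigning the rest optimally gives only $344k — worse by 2.

Juno receives Route 5.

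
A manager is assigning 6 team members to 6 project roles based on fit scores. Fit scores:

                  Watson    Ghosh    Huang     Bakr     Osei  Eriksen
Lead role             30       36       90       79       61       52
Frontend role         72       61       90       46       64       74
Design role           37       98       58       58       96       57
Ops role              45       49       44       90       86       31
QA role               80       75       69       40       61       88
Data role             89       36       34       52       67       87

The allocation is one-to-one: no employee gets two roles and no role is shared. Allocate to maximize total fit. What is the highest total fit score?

Optimal: Watson→Data role (89 pts), Ghosh→Design role (98 pts), Huang→Frontend role (90 pts), Bakr→Lead role (79 pts), Osei→Ops role (86 pts), Eriksen→QA role (88 pts) — total 89+98+90+79+86+88 = 530 pts.
Column-greedy (each role in turn goes to its best remaining employee) gives 499 pts, worse by 31.
Next-best assignment: Watson→QA role, Ghosh→Design role, Huang→Frontend role, Bakr→Lead role, Osei→Ops role, Eriksen→Data role = 520 pts.

Max total: 530 pts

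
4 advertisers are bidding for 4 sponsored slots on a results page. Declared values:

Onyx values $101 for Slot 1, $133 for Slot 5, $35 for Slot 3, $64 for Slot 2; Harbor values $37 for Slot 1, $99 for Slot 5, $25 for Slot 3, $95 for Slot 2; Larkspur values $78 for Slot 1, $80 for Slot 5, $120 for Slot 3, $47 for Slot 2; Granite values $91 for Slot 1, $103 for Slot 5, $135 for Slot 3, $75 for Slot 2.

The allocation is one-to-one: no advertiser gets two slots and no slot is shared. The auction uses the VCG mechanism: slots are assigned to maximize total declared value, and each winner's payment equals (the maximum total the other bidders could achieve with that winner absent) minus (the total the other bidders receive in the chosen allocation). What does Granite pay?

Efficient allocation: Onyx→Slot 5 ($133), Harbor→Slot 2 ($95), Larkspur→Slot 1 ($78), Granite→Slot 3 ($135); total welfare W = $441.
Granite receives Slot 3 at value $135, so the others get W − 135 = $306.
Without Granite: best allocation of the remaining 3 bidders over all 4 slots is Onyx→Slot 5 ($133), Harbor→Slot 2 ($95), Larkspur→Slot 3 ($120), total $348.
VCG payment = (others' best without Granite) − (others' welfare with Granite) = 348 − 306 = $42.

Granite pays $42.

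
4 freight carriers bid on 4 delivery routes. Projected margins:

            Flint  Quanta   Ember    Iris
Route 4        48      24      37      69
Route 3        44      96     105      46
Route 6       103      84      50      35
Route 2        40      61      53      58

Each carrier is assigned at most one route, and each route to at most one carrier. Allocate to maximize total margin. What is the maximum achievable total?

Optimal: Flint→Route 6 ($103k), Quanta→Route 2 ($61k), Ember→Route 3 ($105k), Iris→Route 4 ($69k) — total 103+61+105+69 = $338k.
Row-greedy (each carrier in turn takes its best remaining route) gives $321k, worse by 17.
Swapping Ember↔Iris (Ember→Route 4 $37k, Iris→Route 3 $46k) loses 91.

Maximum total: $338k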